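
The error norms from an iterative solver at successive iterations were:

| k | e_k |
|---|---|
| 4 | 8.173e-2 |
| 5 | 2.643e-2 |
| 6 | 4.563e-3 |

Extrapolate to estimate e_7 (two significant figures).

First estimate the order: p ≈ ln(e_6/e_5) / ln(e_5/e_4) = ln(4.563e-3/2.643e-2)/ln(2.643e-2/8.173e-2) = ln(0.172645)/ln(0.323382) ≈ 1.5559.
Then e_7 ≈ e_6·(e_6/e_5)^p = 4.563e-3·(0.172645)^1.5559 = 4.563e-3·0.0650261 ≈ 0.0002967.

3.0e-4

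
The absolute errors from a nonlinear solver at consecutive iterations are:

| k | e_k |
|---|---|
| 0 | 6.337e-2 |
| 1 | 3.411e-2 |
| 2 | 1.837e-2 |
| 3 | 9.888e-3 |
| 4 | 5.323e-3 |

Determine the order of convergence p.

1

Consecutive ratios: e_4/e_3 = 5.323e-3/9.888e-3 = 0.538329, e_3/e_2 = 9.888e-3/1.837e-2 = 0.538269.
p ≈ ln(0.538329)/ln(0.538269) = -0.6193/-0.6194 ≈ 1.00.
So the convergence is linear (order 1).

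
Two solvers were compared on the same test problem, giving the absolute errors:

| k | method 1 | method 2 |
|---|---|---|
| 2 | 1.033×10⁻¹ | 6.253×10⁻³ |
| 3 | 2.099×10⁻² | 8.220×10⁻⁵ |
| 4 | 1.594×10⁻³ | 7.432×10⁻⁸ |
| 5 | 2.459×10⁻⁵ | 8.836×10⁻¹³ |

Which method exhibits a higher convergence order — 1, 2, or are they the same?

Method 1: p ≈ ln(2.459×10⁻⁵/1.594×10⁻³)/ln(1.594×10⁻³/2.099×10⁻²) ≈ 1.62.
Method 2: p ≈ ln(8.836×10⁻¹³/7.432×10⁻⁸)/ln(7.432×10⁻⁸/8.220×10⁻⁵) ≈ 1.62.
Both orders ≈ 1.6 — effectively the same.

same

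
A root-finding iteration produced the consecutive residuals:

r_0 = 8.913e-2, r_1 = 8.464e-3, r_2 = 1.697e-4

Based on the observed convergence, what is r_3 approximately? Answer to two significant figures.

First estimate the order: p ≈ ln(r_2/r_1) / ln(r_1/r_0) = ln(1.697e-4/8.464e-3)/ln(8.464e-3/8.913e-2) = ln(0.0200496)/ln(0.0949624) ≈ 1.6606.
Then r_3 ≈ r_2·(r_2/r_1)^p = 1.697e-4·(0.0200496)^1.6606 = 1.697e-4·0.00151522 ≈ 2.571e-07.

2.6e-7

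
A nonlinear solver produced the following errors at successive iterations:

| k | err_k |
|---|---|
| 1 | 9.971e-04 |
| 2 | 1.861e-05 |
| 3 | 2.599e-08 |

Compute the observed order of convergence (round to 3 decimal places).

p ≈ ln(err_3/err_2) / ln(err_2/err_1)
  = ln(2.599e-08/1.861e-05) / ln(1.861e-05/9.971e-04)
  = ln(0.00139656) / ln(0.0186641)
  = -6.573743 / -3.981153 ≈ 1.651216

1.651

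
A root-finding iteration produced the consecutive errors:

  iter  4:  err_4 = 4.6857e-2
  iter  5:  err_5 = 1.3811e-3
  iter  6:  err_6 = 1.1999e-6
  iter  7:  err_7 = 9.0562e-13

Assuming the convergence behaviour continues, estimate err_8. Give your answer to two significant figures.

First estimate the order: p ≈ ln(err_7/err_6) / ln(err_6/err_5) = ln(9.0562e-13/1.1999e-6)/ln(1.1999e-6/1.3811e-3) = ln(7.54746e-07)/ln(0.0008688) ≈ 2.0000.
Then err_8 ≈ err_7·(err_7/err_6)^p = 9.0562e-13·(7.54746e-07)^2.0000 = 9.0562e-13·5.69642e-13 ≈ 5.159e-25.

5.2e-25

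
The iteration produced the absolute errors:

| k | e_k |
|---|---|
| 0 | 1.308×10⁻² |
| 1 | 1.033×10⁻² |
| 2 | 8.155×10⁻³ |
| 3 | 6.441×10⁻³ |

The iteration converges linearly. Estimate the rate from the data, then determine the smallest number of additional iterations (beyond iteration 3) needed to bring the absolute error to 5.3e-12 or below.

Rate ρ ≈ e_3/e_2 = 6.441×10⁻³/8.155×10⁻³ = 0.7898.
After j more steps, e_{3+j} ≈ 6.441×10⁻³·ρ^j; need ρ^j ≤ 5.3e-12/6.441×10⁻³ = 8.22854e-10.
j ≥ ln(8.22854e-10)/ln(0.7898) = -20.9182/-0.23598 = 88.644.
So 89 more iterations are needed.

89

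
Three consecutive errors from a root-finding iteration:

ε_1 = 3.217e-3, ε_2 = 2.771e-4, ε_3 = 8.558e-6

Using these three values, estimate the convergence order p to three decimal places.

p ≈ ln(ε_3/ε_2) / ln(ε_2/ε_1)
  = ln(8.558e-6/2.771e-4) / ln(2.771e-4/3.217e-3)
  = ln(0.0308842) / ln(0.0861362)
  = -3.477511 / -2.451826 ≈ 1.418335

1.418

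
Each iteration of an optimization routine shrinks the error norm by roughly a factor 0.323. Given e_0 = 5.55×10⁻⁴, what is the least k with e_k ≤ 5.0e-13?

19

After k steps, e_k ≈ 5.55×10⁻⁴·0.323^k.
Need 0.323^k ≤ 5.0e-13/5.55×10⁻⁴ = 9.00901e-10.
k ≥ ln(9.00901e-10)/ln(0.323) = -20.8276/-1.13010 = 18.430.
Smallest integer k = 19.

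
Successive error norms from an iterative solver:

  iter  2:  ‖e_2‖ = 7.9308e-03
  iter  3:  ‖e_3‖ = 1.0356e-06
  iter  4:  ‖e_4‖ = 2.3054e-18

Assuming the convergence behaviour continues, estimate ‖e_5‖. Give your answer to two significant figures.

2.5e-53

First estimate the order: p ≈ ln(‖e_4‖/‖e_3‖) / ln(‖e_3‖/‖e_2‖) = ln(2.3054e-18/1.0356e-06)/ln(1.0356e-06/7.9308e-03) = ln(2.22615e-12)/ln(0.00013058) ≈ 3.0000.
Then ‖e_5‖ ≈ ‖e_4‖·(‖e_4‖/‖e_3‖)^p = 2.3054e-18·(2.22615e-12)^3.0000 = 2.3054e-18·1.10322e-35 ≈ 2.543e-53.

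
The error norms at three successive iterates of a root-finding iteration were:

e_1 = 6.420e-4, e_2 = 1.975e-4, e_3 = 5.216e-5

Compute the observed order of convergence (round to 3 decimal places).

p ≈ ln(e_3/e_2) / ln(e_2/e_1)
  = ln(5.216e-5/1.975e-4) / ln(1.975e-4/6.420e-4)
  = ln(0.264101) / ln(0.307632)
  = -1.331424 / -1.178851 ≈ 1.129425

1.129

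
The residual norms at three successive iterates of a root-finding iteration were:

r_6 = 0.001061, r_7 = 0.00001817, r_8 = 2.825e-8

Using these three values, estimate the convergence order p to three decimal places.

p ≈ ln(r_8/r_7) / ln(r_7/r_6)
  = ln(2.825e-8/0.00001817) / ln(0.00001817/0.001061)
  = ln(0.00155476) / ln(0.0171254)
  = -6.466434 / -4.067193 ≈ 1.589901

1.590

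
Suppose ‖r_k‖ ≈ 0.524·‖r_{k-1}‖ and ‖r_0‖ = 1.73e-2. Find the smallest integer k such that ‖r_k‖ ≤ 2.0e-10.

29

After k steps, ‖r_k‖ ≈ 1.73e-2·0.524^k.
Need 0.524^k ≤ 2.0e-10/1.73e-2 = 1.15607e-08.
k ≥ ln(1.15607e-08)/ln(0.524) = -18.2757/-0.64626 = 28.279.
Smallest integer k = 29.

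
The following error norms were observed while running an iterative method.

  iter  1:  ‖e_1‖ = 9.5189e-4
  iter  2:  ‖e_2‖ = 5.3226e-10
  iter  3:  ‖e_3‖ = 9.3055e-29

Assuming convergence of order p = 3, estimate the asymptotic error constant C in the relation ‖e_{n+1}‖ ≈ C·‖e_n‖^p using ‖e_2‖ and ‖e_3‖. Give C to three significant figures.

C ≈ ‖e_3‖ / ‖e_2‖^3
  = 9.3055e-29 / (5.3226e-10)^3
  = 9.3055e-29 / 1.5079e-28 ≈ 0.61712

0.617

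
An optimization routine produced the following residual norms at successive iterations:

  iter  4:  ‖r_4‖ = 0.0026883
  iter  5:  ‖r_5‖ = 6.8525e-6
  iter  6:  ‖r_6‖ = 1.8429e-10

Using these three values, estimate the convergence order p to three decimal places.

p ≈ ln(‖r_6‖/‖r_5‖) / ln(‖r_5‖/‖r_4‖)
  = ln(1.8429e-10/6.8525e-6) / ln(6.8525e-6/0.0026883)
  = ln(2.68938e-05) / ln(0.00254901)
  = -10.523615 / -5.972050 ≈ 1.762144

1.762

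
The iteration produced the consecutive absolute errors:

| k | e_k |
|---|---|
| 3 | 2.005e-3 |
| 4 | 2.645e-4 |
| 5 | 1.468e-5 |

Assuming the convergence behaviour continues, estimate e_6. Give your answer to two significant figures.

First estimate the order: p ≈ ln(e_5/e_4) / ln(e_4/e_3) = ln(1.468e-5/2.645e-4)/ln(2.645e-4/2.005e-3) = ln(0.0555009)/ln(0.13192) ≈ 1.4274.
Then e_6 ≈ e_5·(e_5/e_4)^p = 1.468e-5·(0.0555009)^1.4274 = 1.468e-5·0.0161292 ≈ 2.368e-07.

2.4e-7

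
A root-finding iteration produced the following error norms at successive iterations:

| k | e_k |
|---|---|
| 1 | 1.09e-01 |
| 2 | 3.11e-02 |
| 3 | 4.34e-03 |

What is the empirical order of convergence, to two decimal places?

1.57

p ≈ ln(e_3/e_2) / ln(e_2/e_1)
  = ln(4.34e-03/3.11e-02) / ln(3.11e-02/1.09e-01)
  = ln(0.13955) / ln(0.285321)
  = -1.96933 / -1.25414 ≈ 1.57026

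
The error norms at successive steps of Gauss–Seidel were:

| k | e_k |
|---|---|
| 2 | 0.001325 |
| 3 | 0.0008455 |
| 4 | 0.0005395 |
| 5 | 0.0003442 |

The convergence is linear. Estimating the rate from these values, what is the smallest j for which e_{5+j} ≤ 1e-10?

34

Rate ρ ≈ e_5/e_4 = 0.0003442/0.0005395 = 0.6380.
After j more steps, e_{5+j} ≈ 0.0003442·ρ^j; need ρ^j ≤ 1e-10/0.0003442 = 2.90529e-07.
j ≥ ln(2.90529e-07)/ln(0.6380) = -15.0516/-0.44942 = 33.491.
So 34 more iterations are needed.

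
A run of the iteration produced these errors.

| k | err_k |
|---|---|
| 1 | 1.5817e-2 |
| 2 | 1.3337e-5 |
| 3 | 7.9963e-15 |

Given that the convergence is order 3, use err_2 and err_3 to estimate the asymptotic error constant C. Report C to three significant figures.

3.37

C ≈ err_3 / err_2^3
  = 7.9963e-15 / (1.3337e-5)^3
  = 7.9963e-15 / 2.37233e-15 ≈ 3.3707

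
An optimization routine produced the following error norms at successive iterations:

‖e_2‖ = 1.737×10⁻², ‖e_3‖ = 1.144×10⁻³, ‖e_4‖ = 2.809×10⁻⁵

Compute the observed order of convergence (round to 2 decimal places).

1.36

p ≈ ln(‖e_4‖/‖e_3‖) / ln(‖e_3‖/‖e_2‖)
  = ln(2.809×10⁻⁵/1.144×10⁻³) / ln(1.144×10⁻³/1.737×10⁻²)
  = ln(0.0245542) / ln(0.0658607)
  = -3.70687 / -2.72021 ≈ 1.36271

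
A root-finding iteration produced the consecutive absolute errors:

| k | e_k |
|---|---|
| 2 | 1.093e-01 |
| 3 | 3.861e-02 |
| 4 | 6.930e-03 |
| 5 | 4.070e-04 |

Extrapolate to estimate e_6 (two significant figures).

3.8e-6

First estimate the order: p ≈ ln(e_5/e_4) / ln(e_4/e_3) = ln(4.070e-04/6.930e-03)/ln(6.930e-03/3.861e-02) = ln(0.0587302)/ln(0.179487) ≈ 1.6504.
Then e_6 ≈ e_5·(e_5/e_4)^p = 4.070e-04·(0.0587302)^1.6504 = 4.070e-04·0.00929242 ≈ 3.782e-06.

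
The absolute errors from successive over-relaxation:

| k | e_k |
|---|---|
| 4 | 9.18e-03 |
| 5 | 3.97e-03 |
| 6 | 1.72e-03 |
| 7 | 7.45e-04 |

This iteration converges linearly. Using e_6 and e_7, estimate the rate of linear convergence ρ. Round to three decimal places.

0.433

ρ ≈ e_7/e_6 = 7.45e-04/1.72e-03 = 0.43314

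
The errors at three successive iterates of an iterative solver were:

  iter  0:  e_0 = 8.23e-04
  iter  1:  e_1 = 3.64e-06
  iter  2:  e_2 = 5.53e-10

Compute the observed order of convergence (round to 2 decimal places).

p ≈ ln(e_2/e_1) / ln(e_1/e_0)
  = ln(5.53e-10/3.64e-06) / ln(3.64e-06/8.23e-04)
  = ln(0.000151923) / ln(0.00442284)
  = -8.79214 / -5.42097 ≈ 1.62188

1.62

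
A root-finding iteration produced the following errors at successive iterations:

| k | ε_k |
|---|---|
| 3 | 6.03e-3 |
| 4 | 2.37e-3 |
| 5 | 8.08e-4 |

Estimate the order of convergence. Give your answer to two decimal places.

p ≈ ln(ε_5/ε_4) / ln(ε_4/ε_3)
  = ln(8.08e-4/2.37e-3) / ln(2.37e-3/6.03e-3)
  = ln(0.340928) / ln(0.393035)
  = -1.07608 / -0.93386 ≈ 1.15229

1.15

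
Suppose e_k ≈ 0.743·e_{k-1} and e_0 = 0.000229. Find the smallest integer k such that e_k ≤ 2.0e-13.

71

After k steps, e_k ≈ 0.000229·0.743^k.
Need 0.743^k ≤ 2.0e-13/0.000229 = 8.73362e-10.
k ≥ ln(8.73362e-10)/ln(0.743) = -20.8587/-0.29706 = 70.217.
Smallest integer k = 71.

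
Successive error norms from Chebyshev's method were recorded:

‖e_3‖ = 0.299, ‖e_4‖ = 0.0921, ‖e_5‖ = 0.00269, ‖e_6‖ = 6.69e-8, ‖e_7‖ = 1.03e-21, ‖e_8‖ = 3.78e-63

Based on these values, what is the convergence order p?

3

Consecutive ratios: ‖e_8‖/‖e_7‖ = 3.78e-63/1.03e-21 = 3.6699e-42, ‖e_7‖/‖e_6‖ = 1.03e-21/6.69e-8 = 1.53961e-14.
p ≈ ln(3.6699e-42)/ln(1.53961e-14) = -95.4084/-31.8047 ≈ 3.00.
So the convergence is cubic (order 3).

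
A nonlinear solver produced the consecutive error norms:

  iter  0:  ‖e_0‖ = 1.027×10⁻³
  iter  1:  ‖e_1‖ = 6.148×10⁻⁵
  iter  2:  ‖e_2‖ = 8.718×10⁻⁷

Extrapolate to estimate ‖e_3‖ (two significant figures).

1.4e-9

First estimate the order: p ≈ ln(‖e_2‖/‖e_1‖) / ln(‖e_1‖/‖e_0‖) = ln(8.718×10⁻⁷/6.148×10⁻⁵)/ln(6.148×10⁻⁵/1.027×10⁻³) = ln(0.0141802)/ln(0.0598637) ≈ 1.5115.
Then ‖e_3‖ ≈ ‖e_2‖·(‖e_2‖/‖e_1‖)^p = 8.718×10⁻⁷·(0.0141802)^1.5115 = 8.718×10⁻⁷·0.00160793 ≈ 1.402e-09.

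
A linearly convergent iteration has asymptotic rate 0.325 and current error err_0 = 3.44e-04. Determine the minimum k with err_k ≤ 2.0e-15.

After k steps, err_k ≈ 3.44e-04·0.325^k.
Need 0.325^k ≤ 2.0e-15/3.44e-04 = 5.81395e-12.
k ≥ ln(5.81395e-12)/ln(0.325) = -25.8708/-1.12393 = 23.018.
Smallest integer k = 24.

24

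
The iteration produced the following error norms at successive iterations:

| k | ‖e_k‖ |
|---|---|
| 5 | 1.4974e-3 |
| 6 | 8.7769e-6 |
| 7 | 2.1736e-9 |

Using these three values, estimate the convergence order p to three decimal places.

p ≈ ln(‖e_7‖/‖e_6‖) / ln(‖e_6‖/‖e_5‖)
  = ln(2.1736e-9/8.7769e-6) / ln(8.7769e-6/1.4974e-3)
  = ln(0.00024765) / ln(0.00586143)
  = -8.303494 / -5.139362 ≈ 1.615666

1.616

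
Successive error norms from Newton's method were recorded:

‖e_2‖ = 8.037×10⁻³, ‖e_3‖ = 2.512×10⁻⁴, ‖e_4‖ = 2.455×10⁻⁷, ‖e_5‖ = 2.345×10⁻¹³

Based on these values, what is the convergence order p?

2

Consecutive ratios: ‖e_5‖/‖e_4‖ = 2.345×10⁻¹³/2.455×10⁻⁷ = 9.55193e-07, ‖e_4‖/‖e_3‖ = 2.455×10⁻⁷/2.512×10⁻⁴ = 0.000977309.
p ≈ ln(9.55193e-07)/ln(0.000977309) = -13.8614/-6.9307 ≈ 2.00.
So the convergence is quadratic (order 2).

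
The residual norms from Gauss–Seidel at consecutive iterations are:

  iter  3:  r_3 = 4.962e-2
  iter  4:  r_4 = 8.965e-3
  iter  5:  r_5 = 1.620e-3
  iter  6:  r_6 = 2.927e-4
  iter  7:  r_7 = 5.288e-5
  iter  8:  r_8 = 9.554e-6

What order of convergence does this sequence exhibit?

1

Consecutive ratios: r_8/r_7 = 9.554e-6/5.288e-5 = 0.180673, r_7/r_6 = 5.288e-5/2.927e-4 = 0.180663.
p ≈ ln(0.180673)/ln(0.180663) = -1.7111/-1.7111 ≈ 1.00.
So the convergence is linear (order 1).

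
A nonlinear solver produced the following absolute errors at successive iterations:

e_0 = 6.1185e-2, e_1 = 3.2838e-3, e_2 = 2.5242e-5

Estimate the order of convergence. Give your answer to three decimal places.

p ≈ ln(e_2/e_1) / ln(e_1/e_0)
  = ln(2.5242e-5/3.2838e-3) / ln(3.2838e-3/6.1185e-2)
  = ln(0.00768683) / ln(0.05367)
  = -4.868247 / -2.924901 ≈ 1.664414

1.664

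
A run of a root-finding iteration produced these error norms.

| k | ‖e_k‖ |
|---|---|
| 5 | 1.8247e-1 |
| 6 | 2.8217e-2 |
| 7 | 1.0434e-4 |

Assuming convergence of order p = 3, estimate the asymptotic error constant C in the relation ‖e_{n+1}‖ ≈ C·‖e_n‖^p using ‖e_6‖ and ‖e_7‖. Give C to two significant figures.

C ≈ ‖e_7‖ / ‖e_6‖^3
  = 1.0434e-4 / (2.8217e-2)^3
  = 1.0434e-4 / 2.24663e-05 ≈ 4.6443

4.6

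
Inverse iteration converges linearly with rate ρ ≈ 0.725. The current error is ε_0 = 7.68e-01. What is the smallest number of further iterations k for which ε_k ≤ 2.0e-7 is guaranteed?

After k steps, ε_k ≈ 7.68e-01·0.725^k.
Need 0.725^k ≤ 2.0e-7/7.68e-01 = 2.60417e-07.
k ≥ ln(2.60417e-07)/ln(0.725) = -15.1610/-0.32158 = 47.145.
Smallest integer k = 48.

48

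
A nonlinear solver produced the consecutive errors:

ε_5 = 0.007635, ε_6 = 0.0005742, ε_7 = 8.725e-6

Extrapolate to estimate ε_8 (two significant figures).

1.0e-8

First estimate the order: p ≈ ln(ε_7/ε_6) / ln(ε_6/ε_5) = ln(8.725e-6/0.0005742)/ln(0.0005742/0.007635) = ln(0.0151951)/ln(0.0752063) ≈ 1.6181.
Then ε_8 ≈ ε_7·(ε_7/ε_6)^p = 8.725e-6·(0.0151951)^1.6181 = 8.725e-6·0.00114239 ≈ 9.967e-09.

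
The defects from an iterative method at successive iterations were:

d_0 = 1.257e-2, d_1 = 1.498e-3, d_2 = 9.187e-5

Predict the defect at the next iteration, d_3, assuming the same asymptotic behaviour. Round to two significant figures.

First estimate the order: p ≈ ln(d_2/d_1) / ln(d_1/d_0) = ln(9.187e-5/1.498e-3)/ln(1.498e-3/1.257e-2) = ln(0.0613284)/ln(0.119173) ≈ 1.3123.
Then d_3 ≈ d_2·(d_2/d_1)^p = 9.187e-5·(0.0613284)^1.3123 = 9.187e-5·0.0256477 ≈ 2.356e-06.

2.4e-6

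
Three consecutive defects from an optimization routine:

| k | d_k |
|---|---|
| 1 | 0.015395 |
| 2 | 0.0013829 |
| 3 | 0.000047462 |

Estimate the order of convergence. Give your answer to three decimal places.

p ≈ ln(d_3/d_2) / ln(d_2/d_1)
  = ln(0.000047462/0.0013829) / ln(0.0013829/0.015395)
  = ln(0.0343206) / ln(0.0898279)
  = -3.372010 / -2.409860 ≈ 1.399256

1.399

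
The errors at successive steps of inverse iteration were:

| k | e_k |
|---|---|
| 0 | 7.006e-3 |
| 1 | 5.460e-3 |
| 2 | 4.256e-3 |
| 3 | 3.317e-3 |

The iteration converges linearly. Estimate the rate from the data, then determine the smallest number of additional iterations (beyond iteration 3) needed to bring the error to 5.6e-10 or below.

63

Rate ρ ≈ e_3/e_2 = 3.317e-3/4.256e-3 = 0.7794.
After j more steps, e_{3+j} ≈ 3.317e-3·ρ^j; need ρ^j ≤ 5.6e-10/3.317e-3 = 1.68827e-07.
j ≥ ln(1.68827e-07)/ln(0.7794) = -15.5944/-0.24923 = 62.570.
So 63 more iterations are needed.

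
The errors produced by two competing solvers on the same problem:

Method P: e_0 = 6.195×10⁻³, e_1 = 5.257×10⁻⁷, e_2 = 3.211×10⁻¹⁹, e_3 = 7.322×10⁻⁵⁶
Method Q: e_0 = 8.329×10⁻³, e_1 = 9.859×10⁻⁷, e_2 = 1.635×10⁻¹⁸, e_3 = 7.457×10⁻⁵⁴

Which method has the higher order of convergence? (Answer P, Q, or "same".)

same

Method P: p ≈ ln(7.322×10⁻⁵⁶/3.211×10⁻¹⁹)/ln(3.211×10⁻¹⁹/5.257×10⁻⁷) ≈ 3.00.
Method Q: p ≈ ln(7.457×10⁻⁵⁴/1.635×10⁻¹⁸)/ln(1.635×10⁻¹⁸/9.859×10⁻⁷) ≈ 3.00.
Both orders ≈ 3.0 — effectively the same.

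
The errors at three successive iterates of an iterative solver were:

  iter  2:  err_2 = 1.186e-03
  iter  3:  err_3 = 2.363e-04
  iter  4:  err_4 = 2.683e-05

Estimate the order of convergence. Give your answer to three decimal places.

1.349

p ≈ ln(err_4/err_3) / ln(err_3/err_2)
  = ln(2.683e-05/2.363e-04) / ln(2.363e-04/1.186e-03)
  = ln(0.113542) / ln(0.199241)
  = -2.175582 / -1.613240 ≈ 1.348579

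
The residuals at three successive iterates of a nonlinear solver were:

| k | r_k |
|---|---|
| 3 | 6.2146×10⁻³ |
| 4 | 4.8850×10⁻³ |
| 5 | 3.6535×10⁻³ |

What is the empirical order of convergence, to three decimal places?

1.207

p ≈ ln(r_5/r_4) / ln(r_4/r_3)
  = ln(3.6535×10⁻³/4.8850×10⁻³) / ln(4.8850×10⁻³/6.2146×10⁻³)
  = ln(0.747902) / ln(0.786052)
  = -0.290483 / -0.240732 ≈ 1.206666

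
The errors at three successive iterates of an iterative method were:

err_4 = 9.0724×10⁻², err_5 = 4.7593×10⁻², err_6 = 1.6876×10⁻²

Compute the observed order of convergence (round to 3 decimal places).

1.607

p ≈ ln(err_6/err_5) / ln(err_5/err_4)
  = ln(1.6876×10⁻²/4.7593×10⁻²) / ln(4.7593×10⁻²/9.0724×10⁻²)
  = ln(0.35459) / ln(0.524591)
  = -1.036793 / -0.645136 ≈ 1.607092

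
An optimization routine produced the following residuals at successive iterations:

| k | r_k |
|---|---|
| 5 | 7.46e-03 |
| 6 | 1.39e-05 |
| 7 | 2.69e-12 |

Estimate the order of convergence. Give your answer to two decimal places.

2.46

p ≈ ln(r_7/r_6) / ln(r_6/r_5)
  = ln(2.69e-12/1.39e-05) / ln(1.39e-05/7.46e-03)
  = ln(1.93525e-07) / ln(0.00186327)
  = -15.45786 / -6.28542 ≈ 2.45932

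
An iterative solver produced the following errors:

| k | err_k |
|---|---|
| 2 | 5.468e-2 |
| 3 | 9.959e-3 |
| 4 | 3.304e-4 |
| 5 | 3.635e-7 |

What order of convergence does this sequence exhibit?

Consecutive ratios: err_5/err_4 = 3.635e-7/3.304e-4 = 0.00110018, err_4/err_3 = 3.304e-4/9.959e-3 = 0.033176.
p ≈ ln(0.00110018)/ln(0.033176) = -6.8123/-3.4059 ≈ 2.00.
So the convergence is quadratic (order 2).

2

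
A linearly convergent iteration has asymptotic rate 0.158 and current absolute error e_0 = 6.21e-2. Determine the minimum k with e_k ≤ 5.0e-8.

8

After k steps, e_k ≈ 6.21e-2·0.158^k.
Need 0.158^k ≤ 5.0e-8/6.21e-2 = 8.05153e-07.
k ≥ ln(8.05153e-07)/ln(0.158) = -14.0322/-1.84516 = 7.605.
Smallest integer k = 8.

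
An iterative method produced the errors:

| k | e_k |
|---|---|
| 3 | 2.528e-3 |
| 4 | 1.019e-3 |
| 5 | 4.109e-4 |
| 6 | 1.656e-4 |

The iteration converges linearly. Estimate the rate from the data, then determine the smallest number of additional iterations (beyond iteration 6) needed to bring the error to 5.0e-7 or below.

Rate ρ ≈ e_6/e_5 = 1.656e-4/4.109e-4 = 0.4030.
After j more steps, e_{6+j} ≈ 1.656e-4·ρ^j; need ρ^j ≤ 5.0e-7/1.656e-4 = 0.00301932.
j ≥ ln(0.00301932)/ln(0.4030) = -5.8027/-0.90882 = 6.385.
So 7 more iterations are needed.

7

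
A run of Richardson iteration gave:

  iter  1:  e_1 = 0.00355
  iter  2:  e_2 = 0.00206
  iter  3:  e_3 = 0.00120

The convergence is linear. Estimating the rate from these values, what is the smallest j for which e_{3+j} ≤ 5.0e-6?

Rate ρ ≈ e_3/e_2 = 0.00120/0.00206 = 0.5825.
After j more steps, e_{3+j} ≈ 0.00120·ρ^j; need ρ^j ≤ 5.0e-6/0.00120 = 0.00416667.
j ≥ ln(0.00416667)/ln(0.5825) = -5.4806/-0.54043 = 10.141.
So 11 more iterations are needed.

11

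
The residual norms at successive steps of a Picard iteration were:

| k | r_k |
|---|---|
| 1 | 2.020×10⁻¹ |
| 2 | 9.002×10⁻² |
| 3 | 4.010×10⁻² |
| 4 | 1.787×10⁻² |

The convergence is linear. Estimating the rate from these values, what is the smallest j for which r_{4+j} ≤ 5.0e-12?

Rate ρ ≈ r_4/r_3 = 1.787×10⁻²/4.010×10⁻² = 0.4456.
After j more steps, r_{4+j} ≈ 1.787×10⁻²·ρ^j; need ρ^j ≤ 5.0e-12/1.787×10⁻² = 2.79799e-10.
j ≥ ln(2.79799e-10)/ln(0.4456) = -21.9969/-0.80833 = 27.213.
So 28 more iterations are needed.

28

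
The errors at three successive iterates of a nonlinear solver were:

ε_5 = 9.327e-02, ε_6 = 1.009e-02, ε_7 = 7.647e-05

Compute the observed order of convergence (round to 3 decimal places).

p ≈ ln(ε_7/ε_6) / ln(ε_6/ε_5)
  = ln(7.647e-05/1.009e-02) / ln(1.009e-02/9.327e-02)
  = ln(0.00757879) / ln(0.108181)
  = -4.882402 / -2.223950 ≈ 2.195374

2.195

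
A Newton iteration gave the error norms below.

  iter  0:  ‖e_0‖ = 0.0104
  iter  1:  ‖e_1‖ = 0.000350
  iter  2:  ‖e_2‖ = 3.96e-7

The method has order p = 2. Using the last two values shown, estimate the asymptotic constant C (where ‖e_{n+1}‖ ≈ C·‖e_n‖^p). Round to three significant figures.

C ≈ ‖e_2‖ / ‖e_1‖^2
  = 3.96e-7 / (0.000350)^2
  = 3.96e-7 / 1.225e-07 ≈ 3.2327

3.23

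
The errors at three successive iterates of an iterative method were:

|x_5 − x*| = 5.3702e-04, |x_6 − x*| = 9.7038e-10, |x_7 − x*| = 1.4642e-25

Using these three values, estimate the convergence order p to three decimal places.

p ≈ ln(|x_7 − x*|/|x_6 − x*|) / ln(|x_6 − x*|/|x_5 − x*|)
  = ln(1.4642e-25/9.7038e-10) / ln(9.7038e-10/5.3702e-04)
  = ln(1.50889e-16) / ln(1.80697e-06)
  = -36.429987 / -13.223859 ≈ 2.754868

2.755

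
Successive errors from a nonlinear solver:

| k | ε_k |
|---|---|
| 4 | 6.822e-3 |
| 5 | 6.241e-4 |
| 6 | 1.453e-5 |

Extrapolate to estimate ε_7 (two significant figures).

First estimate the order: p ≈ ln(ε_6/ε_5) / ln(ε_5/ε_4) = ln(1.453e-5/6.241e-4)/ln(6.241e-4/6.822e-3) = ln(0.0232815)/ln(0.0914834) ≈ 1.5722.
Then ε_7 ≈ ε_6·(ε_6/ε_5)^p = 1.453e-5·(0.0232815)^1.5722 = 1.453e-5·0.00270779 ≈ 3.934e-08.

3.9e-8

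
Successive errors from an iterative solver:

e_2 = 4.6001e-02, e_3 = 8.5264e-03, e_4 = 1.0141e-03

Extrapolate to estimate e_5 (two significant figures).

First estimate the order: p ≈ ln(e_4/e_3) / ln(e_3/e_2) = ln(1.0141e-03/8.5264e-03)/ln(8.5264e-03/4.6001e-02) = ln(0.118936)/ln(0.185352) ≈ 1.2632.
Then e_5 ≈ e_4·(e_4/e_3)^p = 1.0141e-03·(0.118936)^1.2632 = 1.0141e-03·0.0679103 ≈ 6.887e-05.

6.9e-5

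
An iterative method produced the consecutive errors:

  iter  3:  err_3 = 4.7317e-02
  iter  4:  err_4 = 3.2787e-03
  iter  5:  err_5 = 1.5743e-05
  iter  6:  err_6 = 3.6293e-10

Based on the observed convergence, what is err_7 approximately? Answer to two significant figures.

First estimate the order: p ≈ ln(err_6/err_5) / ln(err_5/err_4) = ln(3.6293e-10/1.5743e-05)/ln(1.5743e-05/3.2787e-03) = ln(2.30534e-05)/ln(0.0048016) ≈ 2.0000.
Then err_7 ≈ err_6·(err_6/err_5)^p = 3.6293e-10·(2.30534e-05)^2.0000 = 3.6293e-10·5.31459e-10 ≈ 1.929e-19.

1.9e-19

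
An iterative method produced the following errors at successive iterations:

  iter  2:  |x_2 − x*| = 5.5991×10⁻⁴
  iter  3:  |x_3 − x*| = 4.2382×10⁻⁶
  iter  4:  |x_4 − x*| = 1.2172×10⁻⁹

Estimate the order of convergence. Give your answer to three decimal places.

p ≈ ln(|x_4 − x*|/|x_3 − x*|) / ln(|x_3 − x*|/|x_2 − x*|)
  = ln(1.2172×10⁻⁹/4.2382×10⁻⁶) / ln(4.2382×10⁻⁶/5.5991×10⁻⁴)
  = ln(0.000287197) / ln(0.00756943)
  = -8.155342 / -4.883638 ≈ 1.669932

1.670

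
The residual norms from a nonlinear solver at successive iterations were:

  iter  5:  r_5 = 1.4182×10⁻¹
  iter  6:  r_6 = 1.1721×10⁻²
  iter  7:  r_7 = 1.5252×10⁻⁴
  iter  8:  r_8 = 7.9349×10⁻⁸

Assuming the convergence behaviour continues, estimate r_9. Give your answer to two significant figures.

First estimate the order: p ≈ ln(r_8/r_7) / ln(r_7/r_6) = ln(7.9349×10⁻⁸/1.5252×10⁻⁴)/ln(1.5252×10⁻⁴/1.1721×10⁻²) = ln(0.000520253)/ln(0.0130125) ≈ 1.7415.
Then r_9 ≈ r_8·(r_8/r_7)^p = 7.9349×10⁻⁸·(0.000520253)^1.7415 = 7.9349×10⁻⁸·1.91112e-06 ≈ 1.516e-13.

1.5e-13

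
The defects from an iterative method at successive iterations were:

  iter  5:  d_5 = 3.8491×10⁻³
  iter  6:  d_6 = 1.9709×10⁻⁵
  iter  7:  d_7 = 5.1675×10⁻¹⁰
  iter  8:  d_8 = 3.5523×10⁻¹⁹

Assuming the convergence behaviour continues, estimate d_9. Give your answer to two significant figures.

First estimate the order: p ≈ ln(d_8/d_7) / ln(d_7/d_6) = ln(3.5523×10⁻¹⁹/5.1675×10⁻¹⁰)/ln(5.1675×10⁻¹⁰/1.9709×10⁻⁵) = ln(6.87431e-10)/ln(2.6219e-05) ≈ 2.0000.
Then d_9 ≈ d_8·(d_8/d_7)^p = 3.5523×10⁻¹⁹·(6.87431e-10)^2.0000 = 3.5523×10⁻¹⁹·4.72561e-19 ≈ 1.679e-37.

1.7e-37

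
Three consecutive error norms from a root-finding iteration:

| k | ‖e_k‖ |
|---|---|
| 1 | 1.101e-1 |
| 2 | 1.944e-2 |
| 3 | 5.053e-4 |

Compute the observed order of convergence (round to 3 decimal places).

p ≈ ln(‖e_3‖/‖e_2‖) / ln(‖e_2‖/‖e_1‖)
  = ln(5.053e-4/1.944e-2) / ln(1.944e-2/1.101e-1)
  = ln(0.0259928) / ln(0.176567)
  = -3.649936 / -1.734055 ≈ 2.104856

2.105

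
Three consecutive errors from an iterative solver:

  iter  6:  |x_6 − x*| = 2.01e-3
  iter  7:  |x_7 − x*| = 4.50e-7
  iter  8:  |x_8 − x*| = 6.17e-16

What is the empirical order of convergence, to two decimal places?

2.43

p ≈ ln(|x_8 − x*|/|x_7 − x*|) / ln(|x_7 − x*|/|x_6 − x*|)
  = ln(6.17e-16/4.50e-7) / ln(4.50e-7/2.01e-3)
  = ln(1.37111e-09) / ln(0.000223881)
  = -20.40765 / -8.40440 ≈ 2.42821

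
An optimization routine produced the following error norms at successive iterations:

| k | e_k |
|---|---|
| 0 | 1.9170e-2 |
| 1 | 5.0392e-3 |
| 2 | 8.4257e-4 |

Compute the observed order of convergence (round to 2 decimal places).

p ≈ ln(e_2/e_1) / ln(e_1/e_0)
  = ln(8.4257e-4/5.0392e-3) / ln(5.0392e-3/1.9170e-2)
  = ln(0.167203) / ln(0.262869)
  = -1.78855 / -1.33610 ≈ 1.33863

1.34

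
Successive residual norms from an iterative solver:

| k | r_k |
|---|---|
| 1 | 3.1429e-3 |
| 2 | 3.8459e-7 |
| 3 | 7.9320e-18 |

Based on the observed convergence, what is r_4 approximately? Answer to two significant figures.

5.2e-47

First estimate the order: p ≈ ln(r_3/r_2) / ln(r_2/r_1) = ln(7.9320e-18/3.8459e-7)/ln(3.8459e-7/3.1429e-3) = ln(2.06246e-11)/ln(0.000122368) ≈ 2.7313.
Then r_4 ≈ r_3·(r_3/r_2)^p = 7.9320e-18·(2.06246e-11)^2.7313 = 7.9320e-18·6.52201e-30 ≈ 5.173e-47.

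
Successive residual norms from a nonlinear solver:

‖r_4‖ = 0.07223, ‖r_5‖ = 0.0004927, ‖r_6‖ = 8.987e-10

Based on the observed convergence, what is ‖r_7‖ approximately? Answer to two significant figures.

5.6e-25

First estimate the order: p ≈ ln(‖r_6‖/‖r_5‖) / ln(‖r_5‖/‖r_4‖) = ln(8.987e-10/0.0004927)/ln(0.0004927/0.07223) = ln(1.82403e-06)/ln(0.00682127) ≈ 2.6494.
Then ‖r_7‖ ≈ ‖r_6‖·(‖r_6‖/‖r_5‖)^p = 8.987e-10·(1.82403e-06)^2.6494 = 8.987e-10·6.23991e-16 ≈ 5.608e-25.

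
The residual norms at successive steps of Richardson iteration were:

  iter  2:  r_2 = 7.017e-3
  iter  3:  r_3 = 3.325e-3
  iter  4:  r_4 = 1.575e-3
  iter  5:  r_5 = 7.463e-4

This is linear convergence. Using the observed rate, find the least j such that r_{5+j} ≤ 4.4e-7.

10

Rate ρ ≈ r_5/r_4 = 7.463e-4/1.575e-3 = 0.4738.
After j more steps, r_{5+j} ≈ 7.463e-4·ρ^j; need ρ^j ≤ 4.4e-7/7.463e-4 = 0.000589575.
j ≥ ln(0.000589575)/ln(0.4738) = -7.4361/-0.74697 = 9.955.
So 10 more iterations are needed.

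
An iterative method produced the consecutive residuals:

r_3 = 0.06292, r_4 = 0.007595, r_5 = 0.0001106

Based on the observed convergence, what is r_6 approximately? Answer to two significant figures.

2.3e-8

First estimate the order: p ≈ ln(r_5/r_4) / ln(r_4/r_3) = ln(0.0001106/0.007595)/ln(0.007595/0.06292) = ln(0.0145622)/ln(0.120709) ≈ 2.0003.
Then r_6 ≈ r_5·(r_5/r_4)^p = 0.0001106·(0.0145622)^2.0003 = 0.0001106·0.000211789 ≈ 2.342e-08.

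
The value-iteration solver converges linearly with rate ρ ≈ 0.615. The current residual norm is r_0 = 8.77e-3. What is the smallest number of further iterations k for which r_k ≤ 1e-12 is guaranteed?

48

After k steps, r_k ≈ 8.77e-3·0.615^k.
Need 0.615^k ≤ 1e-12/8.77e-3 = 1.14025e-10.
k ≥ ln(1.14025e-10)/ln(0.615) = -22.8946/-0.48613 = 47.096.
Smallest integer k = 48.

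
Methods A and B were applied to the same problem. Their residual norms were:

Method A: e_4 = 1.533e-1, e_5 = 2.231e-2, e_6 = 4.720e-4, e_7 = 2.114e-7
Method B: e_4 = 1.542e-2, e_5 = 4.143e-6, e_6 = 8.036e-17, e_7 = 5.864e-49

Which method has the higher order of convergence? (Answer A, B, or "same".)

B

Method A: p ≈ ln(2.114e-7/4.720e-4)/ln(4.720e-4/2.231e-2) ≈ 2.00.
Method B: p ≈ ln(5.864e-49/8.036e-17)/ln(8.036e-17/4.143e-6) ≈ 3.00.
Method B has the higher order (≈3.0 vs ≈2.0).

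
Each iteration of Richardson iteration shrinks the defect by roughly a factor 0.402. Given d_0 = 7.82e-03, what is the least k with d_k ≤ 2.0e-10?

20

After k steps, d_k ≈ 7.82e-03·0.402^k.
Need 0.402^k ≤ 2.0e-10/7.82e-03 = 2.55754e-08.
k ≥ ln(2.55754e-08)/ln(0.402) = -17.4816/-0.91130 = 19.183.
Smallest integer k = 20.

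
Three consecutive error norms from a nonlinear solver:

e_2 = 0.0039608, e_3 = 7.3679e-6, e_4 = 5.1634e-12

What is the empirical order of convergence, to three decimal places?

2.254

p ≈ ln(e_4/e_3) / ln(e_3/e_2)
  = ln(5.1634e-12/7.3679e-6) / ln(7.3679e-6/0.0039608)
  = ln(7.00797e-07) / ln(0.00186021)
  = -14.171048 / -6.287066 ≈ 2.254000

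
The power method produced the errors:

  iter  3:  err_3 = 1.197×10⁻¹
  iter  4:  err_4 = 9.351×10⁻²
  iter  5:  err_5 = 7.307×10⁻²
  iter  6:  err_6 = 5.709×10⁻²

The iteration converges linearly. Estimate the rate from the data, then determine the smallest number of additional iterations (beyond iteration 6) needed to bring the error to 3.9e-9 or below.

Rate ρ ≈ err_6/err_5 = 5.709×10⁻²/7.307×10⁻² = 0.7813.
After j more steps, err_{6+j} ≈ 5.709×10⁻²·ρ^j; need ρ^j ≤ 3.9e-9/5.709×10⁻² = 6.83132e-08.
j ≥ ln(6.83132e-08)/ln(0.7813) = -16.4992/-0.24680 = 66.853.
So 67 more iterations are needed.

67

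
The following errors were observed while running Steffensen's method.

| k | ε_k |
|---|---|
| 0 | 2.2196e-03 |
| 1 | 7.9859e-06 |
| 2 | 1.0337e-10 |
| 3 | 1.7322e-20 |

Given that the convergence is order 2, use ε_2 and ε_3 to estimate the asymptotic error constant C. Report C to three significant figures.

C ≈ ε_3 / ε_2^2
  = 1.7322e-20 / (1.0337e-10)^2
  = 1.7322e-20 / 1.06854e-20 ≈ 1.6211

1.62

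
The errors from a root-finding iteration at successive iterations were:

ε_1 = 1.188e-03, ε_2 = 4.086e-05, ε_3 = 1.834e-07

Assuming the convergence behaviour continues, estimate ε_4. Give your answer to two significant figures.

3.1e-11

First estimate the order: p ≈ ln(ε_3/ε_2) / ln(ε_2/ε_1) = ln(1.834e-07/4.086e-05)/ln(4.086e-05/1.188e-03) = ln(0.0044885)/ln(0.0343939) ≈ 1.6043.
Then ε_4 ≈ ε_3·(ε_3/ε_2)^p = 1.834e-07·(0.0044885)^1.6043 = 1.834e-07·0.000171106 ≈ 3.138e-11.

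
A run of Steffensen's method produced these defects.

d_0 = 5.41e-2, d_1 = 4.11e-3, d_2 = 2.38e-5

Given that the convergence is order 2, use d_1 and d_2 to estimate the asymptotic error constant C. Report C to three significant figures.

1.41

C ≈ d_2 / d_1^2
  = 2.38e-5 / (4.11e-3)^2
  = 2.38e-5 / 1.68921e-05 ≈ 1.4089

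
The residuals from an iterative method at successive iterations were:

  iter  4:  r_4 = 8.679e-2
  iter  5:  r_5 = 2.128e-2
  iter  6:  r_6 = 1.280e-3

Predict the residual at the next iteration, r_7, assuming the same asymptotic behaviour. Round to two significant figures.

4.6e-6

First estimate the order: p ≈ ln(r_6/r_5) / ln(r_5/r_4) = ln(1.280e-3/2.128e-2)/ln(2.128e-2/8.679e-2) = ln(0.0601504)/ln(0.24519) ≈ 1.9996.
Then r_7 ≈ r_6·(r_6/r_5)^p = 1.280e-3·(0.0601504)^1.9996 = 1.280e-3·0.00362214 ≈ 4.636e-06.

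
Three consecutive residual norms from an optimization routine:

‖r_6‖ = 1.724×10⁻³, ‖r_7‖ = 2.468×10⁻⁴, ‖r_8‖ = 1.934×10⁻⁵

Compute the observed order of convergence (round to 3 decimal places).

1.310

p ≈ ln(‖r_8‖/‖r_7‖) / ln(‖r_7‖/‖r_6‖)
  = ln(1.934×10⁻⁵/2.468×10⁻⁴) / ln(2.468×10⁻⁴/1.724×10⁻³)
  = ln(0.078363) / ln(0.143155)
  = -2.546403 / -1.943827 ≈ 1.309995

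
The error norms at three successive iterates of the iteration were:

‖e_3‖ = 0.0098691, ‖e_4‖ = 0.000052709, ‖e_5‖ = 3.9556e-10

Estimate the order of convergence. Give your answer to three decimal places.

2.255

p ≈ ln(‖e_5‖/‖e_4‖) / ln(‖e_4‖/‖e_3‖)
  = ln(3.9556e-10/0.000052709) / ln(0.000052709/0.0098691)
  = ln(7.5046e-06) / ln(0.00534081)
  = -11.799994 / -5.232378 ≈ 2.255188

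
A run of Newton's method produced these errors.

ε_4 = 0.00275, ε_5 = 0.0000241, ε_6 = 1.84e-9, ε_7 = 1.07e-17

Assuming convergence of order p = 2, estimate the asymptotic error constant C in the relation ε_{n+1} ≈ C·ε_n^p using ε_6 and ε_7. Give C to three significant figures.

C ≈ ε_7 / ε_6^2
  = 1.07e-17 / (1.84e-9)^2
  = 1.07e-17 / 3.3856e-18 ≈ 3.1604

3.16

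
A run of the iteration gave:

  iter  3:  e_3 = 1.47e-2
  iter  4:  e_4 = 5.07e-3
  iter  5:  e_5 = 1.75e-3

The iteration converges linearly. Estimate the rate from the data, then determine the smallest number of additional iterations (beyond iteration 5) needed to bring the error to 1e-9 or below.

Rate ρ ≈ e_5/e_4 = 1.75e-3/5.07e-3 = 0.3452.
After j more steps, e_{5+j} ≈ 1.75e-3·ρ^j; need ρ^j ≤ 1e-9/1.75e-3 = 5.71429e-07.
j ≥ ln(5.71429e-07)/ln(0.3452) = -14.3751/-1.06363 = 13.515.
So 14 more iterations are needed.

14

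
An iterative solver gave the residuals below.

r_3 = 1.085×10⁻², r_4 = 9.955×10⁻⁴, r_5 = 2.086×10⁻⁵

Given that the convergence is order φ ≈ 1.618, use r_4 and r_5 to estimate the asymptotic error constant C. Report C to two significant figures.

C ≈ r_5 / r_4^1.618
  = 2.086×10⁻⁵ / (9.955×10⁻⁴)^1.618
  = 2.086×10⁻⁵ / 1.38941e-05 ≈ 1.5014

1.5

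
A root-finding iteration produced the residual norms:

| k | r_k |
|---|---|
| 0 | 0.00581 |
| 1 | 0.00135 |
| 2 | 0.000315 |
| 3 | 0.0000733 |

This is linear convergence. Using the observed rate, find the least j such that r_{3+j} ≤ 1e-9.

Rate ρ ≈ r_3/r_2 = 0.0000733/0.000315 = 0.2327.
After j more steps, r_{3+j} ≈ 0.0000733·ρ^j; need ρ^j ≤ 1e-9/0.0000733 = 1.36426e-05.
j ≥ ln(1.36426e-05)/ln(0.2327) = -11.2023/-1.45801 = 7.683.
So 8 more iterations are needed.

8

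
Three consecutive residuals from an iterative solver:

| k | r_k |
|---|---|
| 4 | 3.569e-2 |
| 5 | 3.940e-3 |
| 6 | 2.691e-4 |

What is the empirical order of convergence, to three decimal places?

1.218

p ≈ ln(r_6/r_5) / ln(r_5/r_4)
  = ln(2.691e-4/3.940e-3) / ln(3.940e-3/3.569e-2)
  = ln(0.0682995) / ln(0.110395)
  = -2.683853 / -2.203690 ≈ 1.217890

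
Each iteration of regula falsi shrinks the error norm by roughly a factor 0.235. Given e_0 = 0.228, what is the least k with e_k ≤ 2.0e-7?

10

After k steps, e_k ≈ 0.228·0.235^k.
Need 0.235^k ≤ 2.0e-7/0.228 = 8.77193e-07.
k ≥ ln(8.77193e-07)/ln(0.235) = -13.9465/-1.44817 = 9.630.
Smallest integer k = 10.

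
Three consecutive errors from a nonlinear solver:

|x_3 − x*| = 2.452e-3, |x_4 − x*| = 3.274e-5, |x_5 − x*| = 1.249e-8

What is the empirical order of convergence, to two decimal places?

1.82

p ≈ ln(|x_5 − x*|/|x_4 − x*|) / ln(|x_4 − x*|/|x_3 − x*|)
  = ln(1.249e-8/3.274e-5) / ln(3.274e-5/2.452e-3)
  = ln(0.000381491) / ln(0.0133524)
  = -7.87142 / -4.31606 ≈ 1.82375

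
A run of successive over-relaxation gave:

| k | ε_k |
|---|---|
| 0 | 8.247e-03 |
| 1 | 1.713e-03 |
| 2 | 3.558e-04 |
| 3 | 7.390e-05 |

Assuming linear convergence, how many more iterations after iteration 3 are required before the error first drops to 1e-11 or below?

11

Rate ρ ≈ ε_3/ε_2 = 7.390e-05/3.558e-04 = 0.2077.
After j more steps, ε_{3+j} ≈ 7.390e-05·ρ^j; need ρ^j ≤ 1e-11/7.390e-05 = 1.35318e-07.
j ≥ ln(1.35318e-07)/ln(0.2077) = -15.8156/-1.57166 = 10.063.
So 11 more iterations are needed.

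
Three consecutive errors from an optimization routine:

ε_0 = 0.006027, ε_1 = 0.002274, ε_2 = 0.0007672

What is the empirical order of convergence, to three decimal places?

p ≈ ln(ε_2/ε_1) / ln(ε_1/ε_0)
  = ln(0.0007672/0.002274) / ln(0.002274/0.006027)
  = ln(0.337379) / ln(0.377302)
  = -1.086548 / -0.974709 ≈ 1.114741

1.115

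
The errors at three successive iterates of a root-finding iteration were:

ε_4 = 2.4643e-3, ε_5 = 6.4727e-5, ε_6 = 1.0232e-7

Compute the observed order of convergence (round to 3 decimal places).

p ≈ ln(ε_6/ε_5) / ln(ε_5/ε_4)
  = ln(1.0232e-7/6.4727e-5) / ln(6.4727e-5/2.4643e-3)
  = ln(0.00158079) / ln(0.0262659)
  = -6.449831 / -3.639484 ≈ 1.772183

1.772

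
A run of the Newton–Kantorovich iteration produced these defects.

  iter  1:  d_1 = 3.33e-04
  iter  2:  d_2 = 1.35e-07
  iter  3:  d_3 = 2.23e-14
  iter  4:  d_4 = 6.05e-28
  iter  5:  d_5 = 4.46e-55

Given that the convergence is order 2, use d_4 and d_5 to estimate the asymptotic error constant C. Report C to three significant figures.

1.22

C ≈ d_5 / d_4^2
  = 4.46e-55 / (6.05e-28)^2
  = 4.46e-55 / 3.66025e-55 ≈ 1.2185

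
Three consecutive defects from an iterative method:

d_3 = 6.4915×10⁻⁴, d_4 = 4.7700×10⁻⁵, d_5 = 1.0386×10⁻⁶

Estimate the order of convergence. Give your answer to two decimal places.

1.47

p ≈ ln(d_5/d_4) / ln(d_4/d_3)
  = ln(1.0386×10⁻⁶/4.7700×10⁻⁵) / ln(4.7700×10⁻⁵/6.4915×10⁻⁴)
  = ln(0.0217736) / ln(0.0734807)
  = -3.82706 / -2.61073 ≈ 1.46590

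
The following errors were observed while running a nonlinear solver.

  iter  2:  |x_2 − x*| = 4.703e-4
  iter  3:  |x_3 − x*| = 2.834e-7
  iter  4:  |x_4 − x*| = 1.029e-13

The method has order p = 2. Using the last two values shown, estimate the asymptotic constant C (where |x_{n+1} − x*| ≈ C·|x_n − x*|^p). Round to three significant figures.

C ≈ |x_4 − x*| / |x_3 − x*|^2
  = 1.029e-13 / (2.834e-7)^2
  = 1.029e-13 / 8.03156e-14 ≈ 1.2812

1.28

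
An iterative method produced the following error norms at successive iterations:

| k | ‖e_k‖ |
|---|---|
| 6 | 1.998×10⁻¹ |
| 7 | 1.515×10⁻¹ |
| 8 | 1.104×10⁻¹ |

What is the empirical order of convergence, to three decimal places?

1.144

p ≈ ln(‖e_8‖/‖e_7‖) / ln(‖e_7‖/‖e_6‖)
  = ln(1.104×10⁻¹/1.515×10⁻¹) / ln(1.515×10⁻¹/1.998×10⁻¹)
  = ln(0.728713) / ln(0.758258)
  = -0.316475 / -0.276732 ≈ 1.143615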